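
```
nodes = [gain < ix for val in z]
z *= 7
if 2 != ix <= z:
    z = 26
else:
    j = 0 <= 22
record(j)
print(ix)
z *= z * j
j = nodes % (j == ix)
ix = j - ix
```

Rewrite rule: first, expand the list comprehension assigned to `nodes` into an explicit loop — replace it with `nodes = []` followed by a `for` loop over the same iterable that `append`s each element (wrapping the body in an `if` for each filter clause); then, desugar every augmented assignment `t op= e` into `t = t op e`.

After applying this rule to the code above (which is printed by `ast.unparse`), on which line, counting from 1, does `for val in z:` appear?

Transformed code:
nodes = []
for val in z:
    nodes.append(gain < ix)
z = z * 7
if 2 != ix <= z:
    z = 26
else:
    j = 0 <= 22
record(j)
print(ix)
z = z * (z * j)
j = nodes % (j == ix)
ix = j - ix

2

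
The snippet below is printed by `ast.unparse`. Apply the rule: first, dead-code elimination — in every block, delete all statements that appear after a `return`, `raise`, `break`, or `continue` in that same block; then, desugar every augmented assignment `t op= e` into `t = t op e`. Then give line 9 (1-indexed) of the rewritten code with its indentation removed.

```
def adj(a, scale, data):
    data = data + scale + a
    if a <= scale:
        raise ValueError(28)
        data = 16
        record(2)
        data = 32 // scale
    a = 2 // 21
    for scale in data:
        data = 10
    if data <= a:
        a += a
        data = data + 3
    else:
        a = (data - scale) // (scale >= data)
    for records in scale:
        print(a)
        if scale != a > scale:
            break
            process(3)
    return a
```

a = a + a

Transformed code:
def adj(a, scale, data):
    data = data + scale + a
    if a <= scale:
        raise ValueError(28)
    a = 2 // 21
    for scale in data:
        data = 10
    if data <= a:
        a = a + a
        data = data + 3
    else:
        a = (data - scale) // (scale >= data)
    for records in scale:
        print(a)
        if scale != a > scale:
            break
    return a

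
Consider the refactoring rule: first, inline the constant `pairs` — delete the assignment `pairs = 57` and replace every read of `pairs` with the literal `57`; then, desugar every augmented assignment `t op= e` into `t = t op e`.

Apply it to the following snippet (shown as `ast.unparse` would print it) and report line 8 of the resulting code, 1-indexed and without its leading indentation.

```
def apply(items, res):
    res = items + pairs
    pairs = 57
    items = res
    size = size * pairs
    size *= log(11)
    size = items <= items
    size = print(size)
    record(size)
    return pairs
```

Transformed code:
def apply(items, res):
    res = items + 57
    items = res
    size = size * 57
    size = size * log(11)
    size = items <= items
    size = print(size)
    record(size)
    return 57

record(size)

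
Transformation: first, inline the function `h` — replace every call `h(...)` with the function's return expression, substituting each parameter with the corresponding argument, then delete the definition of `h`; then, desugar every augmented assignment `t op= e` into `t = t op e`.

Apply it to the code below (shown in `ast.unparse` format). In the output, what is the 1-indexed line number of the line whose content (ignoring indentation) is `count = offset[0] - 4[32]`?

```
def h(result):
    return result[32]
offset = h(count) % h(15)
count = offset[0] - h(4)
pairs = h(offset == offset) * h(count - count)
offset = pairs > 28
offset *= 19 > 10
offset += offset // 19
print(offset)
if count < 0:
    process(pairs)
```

2

Transformed code:
offset = count[32] % 15[32]
count = offset[0] - 4[32]
pairs = (offset == offset)[32] * (count - count)[32]
offset = pairs > 28
offset = offset * (19 > 10)
offset = offset + offset // 19
print(offset)
if count < 0:
    process(pairs)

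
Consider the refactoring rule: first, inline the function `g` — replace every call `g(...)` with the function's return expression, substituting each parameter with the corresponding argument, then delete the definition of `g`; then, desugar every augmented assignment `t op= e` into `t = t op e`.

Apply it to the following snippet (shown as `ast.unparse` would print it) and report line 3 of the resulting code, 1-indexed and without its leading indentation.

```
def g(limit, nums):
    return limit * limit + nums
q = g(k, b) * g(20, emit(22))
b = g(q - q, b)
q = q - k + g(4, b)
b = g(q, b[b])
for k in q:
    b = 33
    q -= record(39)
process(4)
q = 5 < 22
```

q = q - k + (4 * 4 + b)

Transformed code:
q = (k * k + b) * (20 * 20 + emit(22))
b = (q - q) * (q - q) + b
q = q - k + (4 * 4 + b)
b = q * q + b[b]
for k in q:
    b = 33
    q = q - record(39)
process(4)
q = 5 < 22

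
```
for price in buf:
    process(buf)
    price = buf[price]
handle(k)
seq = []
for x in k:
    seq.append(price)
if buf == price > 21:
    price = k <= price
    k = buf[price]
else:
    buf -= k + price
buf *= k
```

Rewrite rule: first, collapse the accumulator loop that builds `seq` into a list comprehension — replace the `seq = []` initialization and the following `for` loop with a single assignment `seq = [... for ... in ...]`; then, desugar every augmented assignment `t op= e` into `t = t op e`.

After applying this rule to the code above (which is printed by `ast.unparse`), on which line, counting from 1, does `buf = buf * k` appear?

11

Transformed code:
for price in buf:
    process(buf)
    price = buf[price]
handle(k)
seq = [price for x in k]
if buf == price > 21:
    price = k <= price
    k = buf[price]
else:
    buf = buf - (k + price)
buf = buf * k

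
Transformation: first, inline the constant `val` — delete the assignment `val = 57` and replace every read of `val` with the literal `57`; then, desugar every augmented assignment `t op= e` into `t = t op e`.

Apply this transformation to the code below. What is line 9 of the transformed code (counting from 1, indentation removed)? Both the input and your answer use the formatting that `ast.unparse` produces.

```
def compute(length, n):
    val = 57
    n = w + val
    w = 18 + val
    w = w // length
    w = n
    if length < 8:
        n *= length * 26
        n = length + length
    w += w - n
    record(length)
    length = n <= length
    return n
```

Transformed code:
def compute(length, n):
    n = w + 57
    w = 18 + 57
    w = w // length
    w = n
    if length < 8:
        n = n * (length * 26)
        n = length + length
    w = w + (w - n)
    record(length)
    length = n <= length
    return n

w = w + (w - n)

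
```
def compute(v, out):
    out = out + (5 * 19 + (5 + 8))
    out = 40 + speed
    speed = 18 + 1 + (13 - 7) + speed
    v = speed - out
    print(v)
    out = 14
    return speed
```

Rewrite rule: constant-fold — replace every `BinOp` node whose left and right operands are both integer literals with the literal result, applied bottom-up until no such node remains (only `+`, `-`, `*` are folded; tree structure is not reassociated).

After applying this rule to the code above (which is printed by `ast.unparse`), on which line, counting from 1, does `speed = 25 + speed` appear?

Transformed code:
def compute(v, out):
    out = out + 108
    out = 40 + speed
    speed = 25 + speed
    v = speed - out
    print(v)
    out = 14
    return speed

4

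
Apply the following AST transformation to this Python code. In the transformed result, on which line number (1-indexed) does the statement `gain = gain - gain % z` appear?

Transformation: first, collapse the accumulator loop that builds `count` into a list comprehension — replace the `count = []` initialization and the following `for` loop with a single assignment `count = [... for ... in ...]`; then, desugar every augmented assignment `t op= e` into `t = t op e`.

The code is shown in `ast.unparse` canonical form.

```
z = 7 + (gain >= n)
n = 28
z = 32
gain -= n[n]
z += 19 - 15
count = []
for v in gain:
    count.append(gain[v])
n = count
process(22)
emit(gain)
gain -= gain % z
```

10

Transformed code:
z = 7 + (gain >= n)
n = 28
z = 32
gain = gain - n[n]
z = z + (19 - 15)
count = [gain[v] for v in gain]
n = count
process(22)
emit(gain)
gain = gain - gain % z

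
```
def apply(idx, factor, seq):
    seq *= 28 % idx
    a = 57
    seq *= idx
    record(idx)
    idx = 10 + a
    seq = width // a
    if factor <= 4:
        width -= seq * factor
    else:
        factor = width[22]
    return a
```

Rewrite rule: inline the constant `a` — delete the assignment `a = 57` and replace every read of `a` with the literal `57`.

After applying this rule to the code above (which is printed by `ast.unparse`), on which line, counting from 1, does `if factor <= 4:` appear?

Transformed code:
def apply(idx, factor, seq):
    seq *= 28 % idx
    seq *= idx
    record(idx)
    idx = 10 + 57
    seq = width // 57
    if factor <= 4:
        width -= seq * factor
    else:
        factor = width[22]
    return 57

7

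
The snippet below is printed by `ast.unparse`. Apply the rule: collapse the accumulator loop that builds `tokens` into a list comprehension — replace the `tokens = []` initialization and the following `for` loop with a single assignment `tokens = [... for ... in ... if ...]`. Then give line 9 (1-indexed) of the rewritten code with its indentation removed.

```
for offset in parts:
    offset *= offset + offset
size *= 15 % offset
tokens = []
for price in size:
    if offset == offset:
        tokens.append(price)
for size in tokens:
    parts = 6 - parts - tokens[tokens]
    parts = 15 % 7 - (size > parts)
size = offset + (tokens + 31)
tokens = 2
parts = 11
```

Transformed code:
for offset in parts:
    offset *= offset + offset
size *= 15 % offset
tokens = [price for price in size if offset == offset]
for size in tokens:
    parts = 6 - parts - tokens[tokens]
    parts = 15 % 7 - (size > parts)
size = offset + (tokens + 31)
tokens = 2
parts = 11

tokens = 2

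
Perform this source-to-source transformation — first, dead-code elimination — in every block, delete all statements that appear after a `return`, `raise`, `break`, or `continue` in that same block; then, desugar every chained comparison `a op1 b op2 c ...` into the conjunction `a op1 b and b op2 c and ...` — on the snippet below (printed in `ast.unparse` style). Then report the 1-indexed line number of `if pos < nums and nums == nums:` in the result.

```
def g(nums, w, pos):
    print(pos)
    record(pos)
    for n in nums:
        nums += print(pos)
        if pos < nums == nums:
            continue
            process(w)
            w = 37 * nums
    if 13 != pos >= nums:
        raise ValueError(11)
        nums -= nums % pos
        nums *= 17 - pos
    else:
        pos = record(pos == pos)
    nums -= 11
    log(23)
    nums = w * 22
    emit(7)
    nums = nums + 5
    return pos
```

6

Transformed code:
def g(nums, w, pos):
    print(pos)
    record(pos)
    for n in nums:
        nums += print(pos)
        if pos < nums and nums == nums:
            continue
    if 13 != pos and pos >= nums:
        raise ValueError(11)
    else:
        pos = record(pos == pos)
    nums -= 11
    log(23)
    nums = w * 22
    emit(7)
    nums = nums + 5
    return pos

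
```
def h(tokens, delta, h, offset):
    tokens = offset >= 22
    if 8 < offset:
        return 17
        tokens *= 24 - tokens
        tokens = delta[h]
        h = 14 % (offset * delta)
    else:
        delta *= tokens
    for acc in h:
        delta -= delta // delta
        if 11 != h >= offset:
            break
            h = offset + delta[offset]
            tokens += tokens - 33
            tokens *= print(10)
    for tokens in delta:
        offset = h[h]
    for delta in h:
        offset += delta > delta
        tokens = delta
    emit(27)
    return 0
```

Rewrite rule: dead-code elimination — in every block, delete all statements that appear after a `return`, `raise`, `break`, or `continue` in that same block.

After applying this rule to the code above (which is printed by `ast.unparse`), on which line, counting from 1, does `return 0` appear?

Transformed code:
def h(tokens, delta, h, offset):
    tokens = offset >= 22
    if 8 < offset:
        return 17
    else:
        delta *= tokens
    for acc in h:
        delta -= delta // delta
        if 11 != h >= offset:
            break
    for tokens in delta:
        offset = h[h]
    for delta in h:
        offset += delta > delta
        tokens = delta
    emit(27)
    return 0

17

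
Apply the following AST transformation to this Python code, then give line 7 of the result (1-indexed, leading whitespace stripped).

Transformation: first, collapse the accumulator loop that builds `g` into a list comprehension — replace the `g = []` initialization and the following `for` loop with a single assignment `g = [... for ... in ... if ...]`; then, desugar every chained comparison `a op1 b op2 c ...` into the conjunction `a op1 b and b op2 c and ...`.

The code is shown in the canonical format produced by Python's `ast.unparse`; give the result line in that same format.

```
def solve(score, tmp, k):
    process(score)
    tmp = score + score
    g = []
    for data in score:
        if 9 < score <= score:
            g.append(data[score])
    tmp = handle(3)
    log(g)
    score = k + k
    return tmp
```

score = k + k

Transformed code:
def solve(score, tmp, k):
    process(score)
    tmp = score + score
    g = [data[score] for data in score if 9 < score and score <= score]
    tmp = handle(3)
    log(g)
    score = k + k
    return tmp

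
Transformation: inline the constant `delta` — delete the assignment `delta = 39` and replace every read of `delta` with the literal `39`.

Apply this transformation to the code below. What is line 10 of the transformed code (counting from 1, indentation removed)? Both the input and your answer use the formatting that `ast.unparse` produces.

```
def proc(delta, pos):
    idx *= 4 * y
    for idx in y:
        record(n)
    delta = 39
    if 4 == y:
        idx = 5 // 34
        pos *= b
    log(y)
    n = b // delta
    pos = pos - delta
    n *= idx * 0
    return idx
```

pos = pos - 39

Transformed code:
def proc(delta, pos):
    idx *= 4 * y
    for idx in y:
        record(n)
    if 4 == y:
        idx = 5 // 34
        pos *= b
    log(y)
    n = b // 39
    pos = pos - 39
    n *= idx * 0
    return idx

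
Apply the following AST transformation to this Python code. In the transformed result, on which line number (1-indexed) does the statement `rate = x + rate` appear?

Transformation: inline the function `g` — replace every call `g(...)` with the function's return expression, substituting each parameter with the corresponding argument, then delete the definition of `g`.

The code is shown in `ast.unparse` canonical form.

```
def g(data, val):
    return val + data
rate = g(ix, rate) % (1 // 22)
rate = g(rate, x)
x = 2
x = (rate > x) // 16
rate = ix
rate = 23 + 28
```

2

Transformed code:
rate = (rate + ix) % (1 // 22)
rate = x + rate
x = 2
x = (rate > x) // 16
rate = ix
rate = 23 + 28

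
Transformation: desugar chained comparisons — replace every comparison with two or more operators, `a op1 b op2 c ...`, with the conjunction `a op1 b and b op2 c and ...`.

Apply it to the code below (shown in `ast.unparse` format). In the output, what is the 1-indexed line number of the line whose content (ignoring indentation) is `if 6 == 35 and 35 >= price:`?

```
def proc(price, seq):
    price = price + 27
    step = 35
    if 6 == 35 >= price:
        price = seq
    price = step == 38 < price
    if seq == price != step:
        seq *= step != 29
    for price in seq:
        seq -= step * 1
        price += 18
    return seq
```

Transformed code:
def proc(price, seq):
    price = price + 27
    step = 35
    if 6 == 35 and 35 >= price:
        price = seq
    price = step == 38 and 38 < price
    if seq == price and price != step:
        seq *= step != 29
    for price in seq:
        seq -= step * 1
        price += 18
    return seq

4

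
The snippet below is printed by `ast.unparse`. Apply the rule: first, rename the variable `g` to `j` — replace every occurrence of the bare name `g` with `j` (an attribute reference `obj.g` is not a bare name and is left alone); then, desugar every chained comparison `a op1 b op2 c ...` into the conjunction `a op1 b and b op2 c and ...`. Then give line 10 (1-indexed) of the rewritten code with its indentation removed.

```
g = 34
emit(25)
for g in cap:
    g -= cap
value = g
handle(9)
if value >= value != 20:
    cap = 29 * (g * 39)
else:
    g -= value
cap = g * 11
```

j -= value

Transformed code:
j = 34
emit(25)
for j in cap:
    j -= cap
value = j
handle(9)
if value >= value and value != 20:
    cap = 29 * (j * 39)
else:
    j -= value
cap = j * 11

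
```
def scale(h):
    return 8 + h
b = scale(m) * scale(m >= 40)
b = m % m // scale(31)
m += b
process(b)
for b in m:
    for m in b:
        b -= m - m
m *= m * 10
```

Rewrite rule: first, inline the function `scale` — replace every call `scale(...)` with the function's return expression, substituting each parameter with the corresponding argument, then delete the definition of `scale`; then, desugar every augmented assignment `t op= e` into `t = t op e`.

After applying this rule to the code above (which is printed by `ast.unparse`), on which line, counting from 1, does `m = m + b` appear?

3

Transformed code:
b = (8 + m) * (8 + (m >= 40))
b = m % m // (8 + 31)
m = m + b
process(b)
for b in m:
    for m in b:
        b = b - (m - m)
m = m * (m * 10)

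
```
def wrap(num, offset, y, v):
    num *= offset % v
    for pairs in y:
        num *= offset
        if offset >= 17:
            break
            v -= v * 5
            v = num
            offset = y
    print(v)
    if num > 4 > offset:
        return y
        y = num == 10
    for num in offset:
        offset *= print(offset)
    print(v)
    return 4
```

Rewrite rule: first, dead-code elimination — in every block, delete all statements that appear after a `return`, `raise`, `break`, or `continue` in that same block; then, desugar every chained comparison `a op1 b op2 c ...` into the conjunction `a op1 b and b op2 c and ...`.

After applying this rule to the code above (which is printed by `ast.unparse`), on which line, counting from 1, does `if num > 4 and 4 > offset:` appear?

8

Transformed code:
def wrap(num, offset, y, v):
    num *= offset % v
    for pairs in y:
        num *= offset
        if offset >= 17:
            break
    print(v)
    if num > 4 and 4 > offset:
        return y
    for num in offset:
        offset *= print(offset)
    print(v)
    return 4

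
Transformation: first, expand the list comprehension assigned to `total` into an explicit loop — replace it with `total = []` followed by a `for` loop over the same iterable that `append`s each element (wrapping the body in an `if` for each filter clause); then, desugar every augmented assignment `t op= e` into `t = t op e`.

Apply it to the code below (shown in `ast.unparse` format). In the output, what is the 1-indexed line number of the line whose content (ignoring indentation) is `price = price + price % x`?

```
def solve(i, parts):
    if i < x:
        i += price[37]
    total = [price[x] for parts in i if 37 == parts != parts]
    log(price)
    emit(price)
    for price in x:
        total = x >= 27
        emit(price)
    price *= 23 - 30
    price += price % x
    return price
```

Transformed code:
def solve(i, parts):
    if i < x:
        i = i + price[37]
    total = []
    for parts in i:
        if 37 == parts != parts:
            total.append(price[x])
    log(price)
    emit(price)
    for price in x:
        total = x >= 27
        emit(price)
    price = price * (23 - 30)
    price = price + price % x
    return price

14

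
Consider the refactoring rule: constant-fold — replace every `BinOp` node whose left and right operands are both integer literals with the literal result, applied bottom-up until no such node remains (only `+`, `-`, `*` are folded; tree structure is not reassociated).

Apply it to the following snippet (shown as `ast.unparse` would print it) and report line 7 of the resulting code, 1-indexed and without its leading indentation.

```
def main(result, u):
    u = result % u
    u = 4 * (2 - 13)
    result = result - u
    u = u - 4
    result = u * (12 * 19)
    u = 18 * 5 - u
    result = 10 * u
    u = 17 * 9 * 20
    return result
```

u = 90 - u

Transformed code:
def main(result, u):
    u = result % u
    u = -44
    result = result - u
    u = u - 4
    result = u * 228
    u = 90 - u
    result = 10 * u
    u = 3060
    return result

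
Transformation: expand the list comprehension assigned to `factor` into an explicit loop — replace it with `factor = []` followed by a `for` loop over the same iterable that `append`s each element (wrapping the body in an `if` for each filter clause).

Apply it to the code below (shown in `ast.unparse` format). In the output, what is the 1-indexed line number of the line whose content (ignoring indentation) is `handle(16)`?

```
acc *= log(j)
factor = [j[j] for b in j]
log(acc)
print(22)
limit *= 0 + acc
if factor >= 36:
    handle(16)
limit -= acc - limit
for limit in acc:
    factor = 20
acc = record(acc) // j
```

9

Transformed code:
acc *= log(j)
factor = []
for b in j:
    factor.append(j[j])
log(acc)
print(22)
limit *= 0 + acc
if factor >= 36:
    handle(16)
limit -= acc - limit
for limit in acc:
    factor = 20
acc = record(acc) // j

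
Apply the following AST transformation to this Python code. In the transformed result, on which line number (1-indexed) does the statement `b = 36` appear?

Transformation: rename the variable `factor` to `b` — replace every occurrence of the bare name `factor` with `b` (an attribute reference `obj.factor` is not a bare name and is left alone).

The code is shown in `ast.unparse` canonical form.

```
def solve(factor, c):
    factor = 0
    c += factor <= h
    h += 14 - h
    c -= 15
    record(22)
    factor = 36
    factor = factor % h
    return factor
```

Transformed code:
def solve(b, c):
    b = 0
    c += b <= h
    h += 14 - h
    c -= 15
    record(22)
    b = 36
    b = b % h
    return b

7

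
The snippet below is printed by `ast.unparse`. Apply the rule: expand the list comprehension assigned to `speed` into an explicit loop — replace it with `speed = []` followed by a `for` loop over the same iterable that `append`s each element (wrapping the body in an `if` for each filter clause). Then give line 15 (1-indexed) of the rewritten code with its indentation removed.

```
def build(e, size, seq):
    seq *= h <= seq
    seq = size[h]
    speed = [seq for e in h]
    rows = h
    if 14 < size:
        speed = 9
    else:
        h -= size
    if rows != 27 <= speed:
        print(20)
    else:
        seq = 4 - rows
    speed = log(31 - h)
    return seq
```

Transformed code:
def build(e, size, seq):
    seq *= h <= seq
    seq = size[h]
    speed = []
    for e in h:
        speed.append(seq)
    rows = h
    if 14 < size:
        speed = 9
    else:
        h -= size
    if rows != 27 <= speed:
        print(20)
    else:
        seq = 4 - rows
    speed = log(31 - h)
    return seq

seq = 4 - rows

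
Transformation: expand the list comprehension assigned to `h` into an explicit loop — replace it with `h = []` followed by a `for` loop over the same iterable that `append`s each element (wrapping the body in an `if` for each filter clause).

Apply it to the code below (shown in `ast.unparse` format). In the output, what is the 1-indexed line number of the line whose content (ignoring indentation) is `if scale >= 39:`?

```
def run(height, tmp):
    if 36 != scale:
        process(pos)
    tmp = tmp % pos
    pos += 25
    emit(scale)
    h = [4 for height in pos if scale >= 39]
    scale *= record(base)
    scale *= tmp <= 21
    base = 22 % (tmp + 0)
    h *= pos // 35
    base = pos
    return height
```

Transformed code:
def run(height, tmp):
    if 36 != scale:
        process(pos)
    tmp = tmp % pos
    pos += 25
    emit(scale)
    h = []
    for height in pos:
        if scale >= 39:
            h.append(4)
    scale *= record(base)
    scale *= tmp <= 21
    base = 22 % (tmp + 0)
    h *= pos // 35
    base = pos
    return height

9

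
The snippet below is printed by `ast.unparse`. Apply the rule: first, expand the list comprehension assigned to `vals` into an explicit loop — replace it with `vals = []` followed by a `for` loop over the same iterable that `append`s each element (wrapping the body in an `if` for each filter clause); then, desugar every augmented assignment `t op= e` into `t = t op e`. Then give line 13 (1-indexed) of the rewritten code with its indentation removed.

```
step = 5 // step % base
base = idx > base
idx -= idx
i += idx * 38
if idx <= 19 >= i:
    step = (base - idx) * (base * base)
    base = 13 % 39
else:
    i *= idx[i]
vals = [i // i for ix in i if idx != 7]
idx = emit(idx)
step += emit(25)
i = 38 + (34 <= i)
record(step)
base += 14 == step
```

vals.append(i // i)

Transformed code:
step = 5 // step % base
base = idx > base
idx = idx - idx
i = i + idx * 38
if idx <= 19 >= i:
    step = (base - idx) * (base * base)
    base = 13 % 39
else:
    i = i * idx[i]
vals = []
for ix in i:
    if idx != 7:
        vals.append(i // i)
idx = emit(idx)
step = step + emit(25)
i = 38 + (34 <= i)
record(step)
base = base + (14 == step)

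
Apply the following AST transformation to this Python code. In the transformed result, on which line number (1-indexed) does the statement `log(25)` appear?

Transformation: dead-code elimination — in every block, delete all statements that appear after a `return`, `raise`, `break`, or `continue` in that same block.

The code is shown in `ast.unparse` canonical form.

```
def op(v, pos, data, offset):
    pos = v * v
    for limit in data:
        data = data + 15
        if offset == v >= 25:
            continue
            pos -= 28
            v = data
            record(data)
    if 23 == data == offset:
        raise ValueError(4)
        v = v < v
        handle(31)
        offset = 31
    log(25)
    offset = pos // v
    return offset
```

9

Transformed code:
def op(v, pos, data, offset):
    pos = v * v
    for limit in data:
        data = data + 15
        if offset == v >= 25:
            continue
    if 23 == data == offset:
        raise ValueError(4)
    log(25)
    offset = pos // v
    return offset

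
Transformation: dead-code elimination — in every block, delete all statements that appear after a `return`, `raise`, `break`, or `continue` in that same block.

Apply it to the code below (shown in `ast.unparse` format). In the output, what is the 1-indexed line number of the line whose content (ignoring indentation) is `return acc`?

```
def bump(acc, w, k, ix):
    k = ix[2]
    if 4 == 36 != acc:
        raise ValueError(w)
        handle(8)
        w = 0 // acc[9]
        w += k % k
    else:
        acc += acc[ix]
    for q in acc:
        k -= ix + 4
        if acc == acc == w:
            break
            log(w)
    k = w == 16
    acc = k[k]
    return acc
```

Transformed code:
def bump(acc, w, k, ix):
    k = ix[2]
    if 4 == 36 != acc:
        raise ValueError(w)
    else:
        acc += acc[ix]
    for q in acc:
        k -= ix + 4
        if acc == acc == w:
            break
    k = w == 16
    acc = k[k]
    return acc

13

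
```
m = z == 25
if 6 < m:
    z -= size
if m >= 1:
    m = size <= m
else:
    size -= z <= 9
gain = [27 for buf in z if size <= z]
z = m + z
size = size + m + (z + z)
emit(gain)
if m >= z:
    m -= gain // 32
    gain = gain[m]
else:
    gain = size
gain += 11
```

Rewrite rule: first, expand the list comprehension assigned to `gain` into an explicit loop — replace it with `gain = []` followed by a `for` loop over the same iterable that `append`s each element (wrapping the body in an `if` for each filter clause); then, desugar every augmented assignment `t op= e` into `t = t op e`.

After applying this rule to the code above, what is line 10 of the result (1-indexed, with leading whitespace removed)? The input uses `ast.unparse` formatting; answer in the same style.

Transformed code:
m = z == 25
if 6 < m:
    z = z - size
if m >= 1:
    m = size <= m
else:
    size = size - (z <= 9)
gain = []
for buf in z:
    if size <= z:
        gain.append(27)
z = m + z
size = size + m + (z + z)
emit(gain)
if m >= z:
    m = m - gain // 32
    gain = gain[m]
else:
    gain = size
gain = gain + 11

if size <= z:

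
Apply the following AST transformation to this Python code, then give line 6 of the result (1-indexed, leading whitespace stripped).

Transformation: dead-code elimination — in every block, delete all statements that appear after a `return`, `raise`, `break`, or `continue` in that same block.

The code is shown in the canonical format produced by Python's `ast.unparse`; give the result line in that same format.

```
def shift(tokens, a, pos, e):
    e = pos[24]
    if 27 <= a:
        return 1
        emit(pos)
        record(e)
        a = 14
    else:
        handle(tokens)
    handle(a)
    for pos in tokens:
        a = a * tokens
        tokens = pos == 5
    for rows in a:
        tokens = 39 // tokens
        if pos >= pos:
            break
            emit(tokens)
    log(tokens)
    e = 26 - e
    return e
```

handle(tokens)

Transformed code:
def shift(tokens, a, pos, e):
    e = pos[24]
    if 27 <= a:
        return 1
    else:
        handle(tokens)
    handle(a)
    for pos in tokens:
        a = a * tokens
        tokens = pos == 5
    for rows in a:
        tokens = 39 // tokens
        if pos >= pos:
            break
    log(tokens)
    e = 26 - e
    return e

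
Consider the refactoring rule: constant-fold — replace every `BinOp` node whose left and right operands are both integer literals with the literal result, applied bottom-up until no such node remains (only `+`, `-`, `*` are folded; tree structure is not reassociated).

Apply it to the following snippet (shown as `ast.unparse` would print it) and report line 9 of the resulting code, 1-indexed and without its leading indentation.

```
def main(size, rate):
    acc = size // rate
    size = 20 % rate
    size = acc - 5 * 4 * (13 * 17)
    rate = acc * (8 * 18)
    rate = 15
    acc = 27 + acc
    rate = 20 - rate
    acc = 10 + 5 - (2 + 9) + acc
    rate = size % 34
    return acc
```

Transformed code:
def main(size, rate):
    acc = size // rate
    size = 20 % rate
    size = acc - 4420
    rate = acc * 144
    rate = 15
    acc = 27 + acc
    rate = 20 - rate
    acc = 4 + acc
    rate = size % 34
    return acc

acc = 4 + acc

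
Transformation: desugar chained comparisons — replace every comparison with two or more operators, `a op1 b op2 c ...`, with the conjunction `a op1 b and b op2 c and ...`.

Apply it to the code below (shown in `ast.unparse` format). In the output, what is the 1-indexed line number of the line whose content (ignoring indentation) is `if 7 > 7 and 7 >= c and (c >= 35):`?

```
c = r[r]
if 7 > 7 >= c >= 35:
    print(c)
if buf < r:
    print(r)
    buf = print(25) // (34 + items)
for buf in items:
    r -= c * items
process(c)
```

2

Transformed code:
c = r[r]
if 7 > 7 and 7 >= c and (c >= 35):
    print(c)
if buf < r:
    print(r)
    buf = print(25) // (34 + items)
for buf in items:
    r -= c * items
process(c)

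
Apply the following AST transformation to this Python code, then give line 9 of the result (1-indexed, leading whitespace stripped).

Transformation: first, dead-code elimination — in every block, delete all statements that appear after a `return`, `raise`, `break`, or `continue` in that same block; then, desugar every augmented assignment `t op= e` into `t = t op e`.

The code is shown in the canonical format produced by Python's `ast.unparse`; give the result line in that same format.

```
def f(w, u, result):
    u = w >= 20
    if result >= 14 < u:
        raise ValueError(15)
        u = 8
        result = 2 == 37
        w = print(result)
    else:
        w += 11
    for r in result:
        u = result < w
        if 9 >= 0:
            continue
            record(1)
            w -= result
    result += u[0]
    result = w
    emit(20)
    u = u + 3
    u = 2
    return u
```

if 9 >= 0:

Transformed code:
def f(w, u, result):
    u = w >= 20
    if result >= 14 < u:
        raise ValueError(15)
    else:
        w = w + 11
    for r in result:
        u = result < w
        if 9 >= 0:
            continue
    result = result + u[0]
    result = w
    emit(20)
    u = u + 3
    u = 2
    return u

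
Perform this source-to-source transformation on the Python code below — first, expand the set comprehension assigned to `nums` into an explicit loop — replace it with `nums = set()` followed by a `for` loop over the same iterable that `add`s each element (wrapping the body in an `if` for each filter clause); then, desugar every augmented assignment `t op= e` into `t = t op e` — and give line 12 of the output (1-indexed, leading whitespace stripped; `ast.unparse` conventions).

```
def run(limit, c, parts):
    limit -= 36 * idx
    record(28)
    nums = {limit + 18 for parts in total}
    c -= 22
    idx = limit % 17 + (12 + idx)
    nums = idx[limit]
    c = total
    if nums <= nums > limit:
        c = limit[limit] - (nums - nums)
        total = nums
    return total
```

c = limit[limit] - (nums - nums)

Transformed code:
def run(limit, c, parts):
    limit = limit - 36 * idx
    record(28)
    nums = set()
    for parts in total:
        nums.add(limit + 18)
    c = c - 22
    idx = limit % 17 + (12 + idx)
    nums = idx[limit]
    c = total
    if nums <= nums > limit:
        c = limit[limit] - (nums - nums)
        total = nums
    return total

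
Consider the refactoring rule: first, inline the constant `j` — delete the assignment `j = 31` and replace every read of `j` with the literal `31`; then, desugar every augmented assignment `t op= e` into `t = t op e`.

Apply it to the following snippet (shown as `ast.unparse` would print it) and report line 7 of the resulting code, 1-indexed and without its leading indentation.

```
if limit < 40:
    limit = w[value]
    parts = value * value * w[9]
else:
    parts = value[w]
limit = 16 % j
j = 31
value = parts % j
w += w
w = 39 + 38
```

Transformed code:
if limit < 40:
    limit = w[value]
    parts = value * value * w[9]
else:
    parts = value[w]
limit = 16 % 31
value = parts % 31
w = w + w
w = 39 + 38

value = parts % 31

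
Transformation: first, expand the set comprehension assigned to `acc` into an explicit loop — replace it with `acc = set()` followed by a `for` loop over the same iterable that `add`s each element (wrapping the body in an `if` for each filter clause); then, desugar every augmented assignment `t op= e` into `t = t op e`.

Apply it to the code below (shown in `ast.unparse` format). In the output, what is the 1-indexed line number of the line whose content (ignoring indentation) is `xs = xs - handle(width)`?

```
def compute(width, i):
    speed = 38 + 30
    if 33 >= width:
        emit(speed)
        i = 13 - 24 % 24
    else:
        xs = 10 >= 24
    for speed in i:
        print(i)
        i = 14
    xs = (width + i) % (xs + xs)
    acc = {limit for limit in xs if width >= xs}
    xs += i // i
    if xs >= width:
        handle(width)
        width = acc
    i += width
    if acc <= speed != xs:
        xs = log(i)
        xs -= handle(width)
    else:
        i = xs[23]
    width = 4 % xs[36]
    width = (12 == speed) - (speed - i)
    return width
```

Transformed code:
def compute(width, i):
    speed = 38 + 30
    if 33 >= width:
        emit(speed)
        i = 13 - 24 % 24
    else:
        xs = 10 >= 24
    for speed in i:
        print(i)
        i = 14
    xs = (width + i) % (xs + xs)
    acc = set()
    for limit in xs:
        if width >= xs:
            acc.add(limit)
    xs = xs + i // i
    if xs >= width:
        handle(width)
        width = acc
    i = i + width
    if acc <= speed != xs:
        xs = log(i)
        xs = xs - handle(width)
    else:
        i = xs[23]
    width = 4 % xs[36]
    width = (12 == speed) - (speed - i)
    return width

23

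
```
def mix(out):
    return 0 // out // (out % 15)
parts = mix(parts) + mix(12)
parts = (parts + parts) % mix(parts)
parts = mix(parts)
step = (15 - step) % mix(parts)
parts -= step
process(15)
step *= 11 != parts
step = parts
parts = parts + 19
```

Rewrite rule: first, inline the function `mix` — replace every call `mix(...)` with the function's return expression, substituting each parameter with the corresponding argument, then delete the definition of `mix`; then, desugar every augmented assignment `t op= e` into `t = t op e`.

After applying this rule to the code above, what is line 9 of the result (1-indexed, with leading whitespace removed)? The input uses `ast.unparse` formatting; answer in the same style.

parts = parts + 19

Transformed code:
parts = 0 // parts // (parts % 15) + 0 // 12 // (12 % 15)
parts = (parts + parts) % (0 // parts // (parts % 15))
parts = 0 // parts // (parts % 15)
step = (15 - step) % (0 // parts // (parts % 15))
parts = parts - step
process(15)
step = step * (11 != parts)
step = parts
parts = parts + 19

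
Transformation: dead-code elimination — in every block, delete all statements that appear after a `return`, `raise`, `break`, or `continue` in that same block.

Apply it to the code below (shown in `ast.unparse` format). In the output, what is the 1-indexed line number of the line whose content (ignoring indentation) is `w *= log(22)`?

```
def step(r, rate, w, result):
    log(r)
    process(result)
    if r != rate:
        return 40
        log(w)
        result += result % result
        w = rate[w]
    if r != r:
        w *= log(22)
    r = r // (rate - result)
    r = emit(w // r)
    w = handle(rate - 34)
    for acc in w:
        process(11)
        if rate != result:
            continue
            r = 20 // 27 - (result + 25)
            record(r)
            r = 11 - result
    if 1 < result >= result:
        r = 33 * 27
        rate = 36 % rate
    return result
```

Transformed code:
def step(r, rate, w, result):
    log(r)
    process(result)
    if r != rate:
        return 40
    if r != r:
        w *= log(22)
    r = r // (rate - result)
    r = emit(w // r)
    w = handle(rate - 34)
    for acc in w:
        process(11)
        if rate != result:
            continue
    if 1 < result >= result:
        r = 33 * 27
        rate = 36 % rate
    return result

7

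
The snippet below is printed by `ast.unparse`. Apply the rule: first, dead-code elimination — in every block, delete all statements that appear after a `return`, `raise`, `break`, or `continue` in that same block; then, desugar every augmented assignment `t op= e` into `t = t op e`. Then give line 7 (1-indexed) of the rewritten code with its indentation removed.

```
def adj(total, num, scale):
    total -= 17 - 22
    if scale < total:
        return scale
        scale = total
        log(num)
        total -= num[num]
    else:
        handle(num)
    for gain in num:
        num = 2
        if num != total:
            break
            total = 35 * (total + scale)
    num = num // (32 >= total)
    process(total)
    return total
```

for gain in num:

Transformed code:
def adj(total, num, scale):
    total = total - (17 - 22)
    if scale < total:
        return scale
    else:
        handle(num)
    for gain in num:
        num = 2
        if num != total:
            break
    num = num // (32 >= total)
    process(total)
    return total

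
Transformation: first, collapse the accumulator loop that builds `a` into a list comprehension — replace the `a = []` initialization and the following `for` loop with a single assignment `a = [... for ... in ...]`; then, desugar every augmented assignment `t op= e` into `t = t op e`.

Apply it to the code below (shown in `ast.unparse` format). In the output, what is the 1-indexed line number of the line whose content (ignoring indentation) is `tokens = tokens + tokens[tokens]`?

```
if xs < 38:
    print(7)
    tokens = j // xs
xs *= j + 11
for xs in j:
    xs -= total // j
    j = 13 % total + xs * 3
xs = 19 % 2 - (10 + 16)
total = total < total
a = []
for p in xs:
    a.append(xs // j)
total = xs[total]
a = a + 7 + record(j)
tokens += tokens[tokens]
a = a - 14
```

Transformed code:
if xs < 38:
    print(7)
    tokens = j // xs
xs = xs * (j + 11)
for xs in j:
    xs = xs - total // j
    j = 13 % total + xs * 3
xs = 19 % 2 - (10 + 16)
total = total < total
a = [xs // j for p in xs]
total = xs[total]
a = a + 7 + record(j)
tokens = tokens + tokens[tokens]
a = a - 14

13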